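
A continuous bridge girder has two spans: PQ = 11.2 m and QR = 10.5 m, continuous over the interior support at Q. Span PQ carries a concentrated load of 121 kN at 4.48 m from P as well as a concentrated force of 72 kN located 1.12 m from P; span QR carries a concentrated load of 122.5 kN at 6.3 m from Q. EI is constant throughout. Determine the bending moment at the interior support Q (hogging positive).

Insert a hinge at Q; M_Q is the redundant, and each span becomes simply supported.
End slopes at the hinge Q, treating each span as simply supported:
  span PQ: point load 121 at a = 4.48: Pab(L + a)/(6LEI) = 850/EI
  span PQ: point load 72 at a = 1.12: Pab(L + a)/(6LEI) = 149/EI
  span QR: point load 122.5 at a = 6.3: Pab(L + b)/(6LEI) = 756.3/EI
  relative rotation θ_0 = (999 + 756.3)/EI = 1755/EI
A unit hogging moment at Q produces rotation L₁/(3EI) + L₂/(3EI) = 7.233/EI.
Compatibility: M_Q·(L₁+L₂)/(3EI) = θ_0, giving M_Q = 242.7 kN·m (hogging).

M_Q = 242.7 kN·m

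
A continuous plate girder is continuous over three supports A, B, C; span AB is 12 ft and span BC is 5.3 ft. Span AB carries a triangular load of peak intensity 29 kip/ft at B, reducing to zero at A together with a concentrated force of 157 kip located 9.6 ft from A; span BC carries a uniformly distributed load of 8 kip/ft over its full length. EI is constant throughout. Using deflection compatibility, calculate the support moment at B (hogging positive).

Insert a hinge at B; M_B is the redundant, and each span becomes simply supported.
Rotations at B on the released spans (each span's end-slope, ×1/EI):
  span AB: triangular load, peak 29: w₀L³/(45EI) = 1114/EI
  span AB: point load 157 at a = 9.6: Pab(L + a)/(6LEI) = 1085/EI
  span BC: UDL 8: wL³/(24EI) = 49.63/EI
  relative rotation θ_0 = (2199 + 49.63)/EI = 2248/EI
A unit hogging moment at B produces rotation L₁/(3EI) + L₂/(3EI) = 5.767/EI.
Compatibility: M_B·(L₁+L₂)/(3EI) = θ_0, giving M_B = 389.9 kip·ft (hogging).

M_B = 389.9 kip·ft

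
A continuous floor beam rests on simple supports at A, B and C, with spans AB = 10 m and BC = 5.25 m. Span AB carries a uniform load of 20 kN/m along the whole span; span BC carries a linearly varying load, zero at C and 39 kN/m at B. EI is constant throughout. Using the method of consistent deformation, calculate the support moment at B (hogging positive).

Take M_B as the redundant. Released structure: two simple spans AB and BC with a hinge at B.
End slopes at the hinge B, treating each span as simply supported:
  span AB: UDL 20: wL³/(24EI) = 833.3/EI
  span BC: triangular load, peak 39: w₀L³/(45EI) = 125.4/EI
  relative rotation θ_0 = (833.3 + 125.4)/EI = 958.7/EI
A unit hogging moment at B produces rotation L₁/(3EI) + L₂/(3EI) = 5.083/EI.
Compatibility: M_B·(L₁+L₂)/(3EI) = θ_0, giving M_B = 188.6 kN·m (hogging).

M_B = 188.6 kN·m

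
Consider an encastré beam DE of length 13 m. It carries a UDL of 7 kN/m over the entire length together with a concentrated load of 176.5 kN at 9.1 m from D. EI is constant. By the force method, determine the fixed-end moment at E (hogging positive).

Release both end moments; the primary structure is a simply-supported span DE with redundants M_D and M_E.
On the primary (simply-supported) span, the end slopes from the loading are:
  at D: UDL 7: wL³/(24EI) = 640.8/EI
  at E: UDL 7: wL³/(24EI) = 640.8/EI
  at D: point load 176.5 at a = 9.1: Pab(L + b)/(6LEI) = 1357/EI
  at E: point load 176.5 at a = 9.1: Pab(L + a)/(6LEI) = 1775/EI
  θ_D0 = 1998/EI,  θ_E0 = 2416/EI
Flexibility coefficients: a unit moment at one end gives L/(3EI) there and L/(6EI) at the far end, so f₁₁ = f₂₂ = 4.333/EI and f₁₂ = f₂₁ = 2.167/EI.
Compatibility — zero rotation at each built-in end:
  4.333 M_D + 2.167 M_E = 1998
  2.167 M_D + 4.333 M_E = 2416
Solving the pair gives M_D = 243.1 kN·m and M_E = 435.9 kN·m (hogging).

M_E = 435.9 kN·m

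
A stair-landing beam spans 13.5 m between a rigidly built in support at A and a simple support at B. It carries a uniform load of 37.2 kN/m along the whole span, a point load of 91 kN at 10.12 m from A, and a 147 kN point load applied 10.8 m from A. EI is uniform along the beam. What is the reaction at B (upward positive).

Release the roller at B. Primary structure: cantilever fixed at A.
Primary-structure tip deflection at B by superposition:
  UDL 37.2: wL⁴/(8EI) = 154450/EI
  point load 91 at a = 10.12: Pa²(3L − a)/(6EI) = 47189/EI
  point load 147 at a = 10.8: Pa²(3L − a)/(6EI) = 84873/EI
  δ_0 = 286512/EI
Flexibility coefficient — unit upward force at B: δ_{BB} = L³/(3EI) = 820.1/EI.
Compatibility at B: δ_0 − R_B·δ_{BB} = 0, so R_B = 286512/820.1 = 349.4 kN.

R_B = 349.4 kN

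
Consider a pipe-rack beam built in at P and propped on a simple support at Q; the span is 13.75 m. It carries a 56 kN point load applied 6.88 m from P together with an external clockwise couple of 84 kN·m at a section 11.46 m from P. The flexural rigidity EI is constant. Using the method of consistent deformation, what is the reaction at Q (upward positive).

R_Q = 26.43 kN

Choose R_Q as the redundant. The primary structure is the cantilever fixed at P.
Deflection at Q on the released cantilever, summing each load's contribution:
  point load 56 at a = 6.88: Pa²(3L − a)/(6EI) = 15184/EI
  clockwise couple 84 at a = 11.46: M₀a(2L − a)/(2EI) = 7720/EI
  δ_0 = 22905/EI
Flexibility coefficient — unit upward force at Q: δ_{QQ} = L³/(3EI) = 866.5/EI.
The prop prevents deflection at Q: R_Q = δ_0/δ_{QQ} = 22905/866.5 = 26.43 kN.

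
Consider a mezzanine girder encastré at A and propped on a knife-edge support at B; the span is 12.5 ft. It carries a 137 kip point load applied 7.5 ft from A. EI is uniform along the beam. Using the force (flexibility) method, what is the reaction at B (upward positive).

R_B = 59.18 kip

Remove the prop at B; the released (primary) structure is a cantilever built in at A.
Deflection at B on the released cantilever, summing each load's contribution:
  point load 137 at a = 7.5: Pa²(3L − a)/(6EI) = 38531/EI
Flexibility coefficient — unit upward force at B: δ_{BB} = L³/(3EI) = 651/EI.
Compatibility at B: δ_0 − R_B·δ_{BB} = 0, so R_B = 38531/651 = 59.18 kip.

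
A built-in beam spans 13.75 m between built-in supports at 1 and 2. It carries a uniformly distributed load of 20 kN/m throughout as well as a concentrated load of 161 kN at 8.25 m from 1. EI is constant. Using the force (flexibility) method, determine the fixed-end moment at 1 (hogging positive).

M_1 = 527.6 kN·m

Release both end moments; the primary structure is a simply-supported span 12 with redundants M_1 and M_2.
End rotations of the released simple span under the applied load (×1/EI):
  at 1: UDL 20: wL³/(24EI) = 2166/EI
  at 2: UDL 20: wL³/(24EI) = 2166/EI
  at 1: point load 161 at a = 8.25: Pab(L + b)/(6LEI) = 1705/EI
  at 2: point load 161 at a = 8.25: Pab(L + a)/(6LEI) = 1948/EI
  θ_10 = 3871/EI,  θ_20 = 4114/EI
Flexibility coefficients: a unit moment at one end gives L/(3EI) there and L/(6EI) at the far end, so f₁₁ = f₂₂ = 4.583/EI and f₁₂ = f₂₁ = 2.292/EI.
Compatibility — zero rotation at each built-in end:
  4.583 M_1 + 2.292 M_2 = 3871
  2.292 M_1 + 4.583 M_2 = 4114
Solving the pair gives M_1 = 527.6 kN·m and M_2 = 633.9 kN·m (hogging).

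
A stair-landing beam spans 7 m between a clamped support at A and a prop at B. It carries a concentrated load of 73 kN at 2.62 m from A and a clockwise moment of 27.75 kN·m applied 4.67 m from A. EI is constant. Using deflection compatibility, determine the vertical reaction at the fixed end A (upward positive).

R_A = 54.29 kN

Choose R_B as the redundant. The primary structure is the cantilever fixed at A.
Free-end deflection of the primary structure under the applied loading (downward +):
  point load 73 at a = 2.62: Pa²(3L − a)/(6EI) = 1535/EI
  clockwise couple 27.75 at a = 4.67: M₀a(2L − a)/(2EI) = 604.5/EI
  δ_0 = 2140/EI
Tip deflection under a unit load at B: L³/(3EI) = 114.3/EI.
Compatibility at B: δ_0 − R_B·δ_{BB} = 0, so R_B = 2140/114.3 = 18.71 kN.
Vertical equilibrium: R_A = ΣP − R_B = 73 − 18.71 = 54.29 kN.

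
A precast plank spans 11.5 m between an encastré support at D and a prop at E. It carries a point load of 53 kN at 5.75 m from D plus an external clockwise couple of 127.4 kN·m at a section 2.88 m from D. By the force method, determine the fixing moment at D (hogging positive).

M_D = 158 kN·m

Choose R_E as the redundant. The primary structure is the cantilever fixed at D.
Free-end deflection of the primary structure under the applied loading (downward +):
  point load 53 at a = 5.75: Pa²(3L − a)/(6EI) = 8396/EI
  clockwise couple 127.4 at a = 2.88: M₀a(2L − a)/(2EI) = 3691/EI
  δ_0 = 12088/EI
Flexibility coefficient — unit upward force at E: δ_{EE} = L³/(3EI) = 507/EI.
Compatibility at E: δ_0 − R_E·δ_{EE} = 0, so R_E = 12088/507 = 23.84 kN.
Moment equilibrium about D: M_D = Σ(load moments about D) − R_E·L = 432.1 − 23.84×11.5 = 158 kN·m.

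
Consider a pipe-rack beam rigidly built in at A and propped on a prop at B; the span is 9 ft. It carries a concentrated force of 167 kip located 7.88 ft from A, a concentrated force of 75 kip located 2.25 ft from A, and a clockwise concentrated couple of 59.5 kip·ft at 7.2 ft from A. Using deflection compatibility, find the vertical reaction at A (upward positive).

Take the reaction at B as the redundant and release it; the primary structure is a cantilever fixed at A.
Primary-structure tip deflection at B by superposition:
  point load 167 at a = 7.88: Pa²(3L − a)/(6EI) = 33045/EI
  point load 75 at a = 2.25: Pa²(3L − a)/(6EI) = 1566/EI
  clockwise couple 59.5 at a = 7.2: M₀a(2L − a)/(2EI) = 2313/EI
  δ_0 = 36925/EI
Tip deflection under a unit load at B: L³/(3EI) = 243/EI.
The prop prevents deflection at B: R_B = δ_0/δ_{BB} = 36925/243 = 152 kip.
Vertical equilibrium: R_A = ΣP − R_B = 242 − 152 = 90.05 kip.

R_A = 90.05 kip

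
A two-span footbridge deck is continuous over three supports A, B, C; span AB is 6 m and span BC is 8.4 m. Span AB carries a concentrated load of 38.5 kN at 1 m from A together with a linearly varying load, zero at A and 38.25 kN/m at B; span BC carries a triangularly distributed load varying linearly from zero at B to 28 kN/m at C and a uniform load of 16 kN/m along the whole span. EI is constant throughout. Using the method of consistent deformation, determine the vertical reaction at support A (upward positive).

Take M_B as the redundant. Released structure: two simple spans AB and BC with a hinge at B.
Rotations at B on the released spans (each span's end-slope, ×1/EI):
  span AB: point load 38.5 at a = 1: Pab(L + a)/(6LEI) = 37.43/EI
  span AB: triangular load, peak 38.25: w₀L³/(45EI) = 183.6/EI
  span BC: triangular load, peak 28: 7w₀L³/(360EI) = 322.7/EI
  span BC: UDL 16: wL³/(24EI) = 395.1/EI
  relative rotation θ_0 = (221 + 717.8)/EI = 938.9/EI
A unit hogging moment at B produces rotation L₁/(3EI) + L₂/(3EI) = 4.8/EI.
Slope continuity at B: θ_0 = M_B·4.8/EI, so M_B = 938.9/4.8 = 195.6 kN·m (hogging).
Span AB, ΣM about A with M_B applied at B: R_B^{AB}·6 = 497.5 + 195.6, so R_B^{AB} = 115.5 kN and R_A = 153.2 − 115.5 = 37.73 kN.

R_A = 37.73 kN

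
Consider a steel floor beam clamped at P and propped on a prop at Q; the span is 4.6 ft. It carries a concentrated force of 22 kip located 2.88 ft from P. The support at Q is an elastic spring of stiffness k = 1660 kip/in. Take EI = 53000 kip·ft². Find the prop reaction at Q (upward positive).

R_Q = 9.46 kip

Take the reaction at Q as the redundant and release it; the primary structure is a cantilever fixed at P.
Deflection at Q on the released cantilever, summing each load's contribution:
  point load 22 at a = 2.88: Pa²(3L − a)/(6EI) = 332.1/EI
Tip deflection under a unit load at Q: L³/(3EI) = 32.45/EI.
With EI = 53000 kip·ft²: δ_0 = 0.006266 ft and δ_{QQ} = 0.000612 ft/kip.
Compatibility — the spring shortens by R_Q/k under the reaction it provides: δ_0 − R_Q·δ_{QQ} = R_Q/k. With 1/k = 1/(1660×12) ft/kip = 0.00005 ft/kip, R_Q = δ_0 / (δ_{QQ} + 1/k) = 0.006266 / (0.000612 + 0.00005) = 9.46 kip.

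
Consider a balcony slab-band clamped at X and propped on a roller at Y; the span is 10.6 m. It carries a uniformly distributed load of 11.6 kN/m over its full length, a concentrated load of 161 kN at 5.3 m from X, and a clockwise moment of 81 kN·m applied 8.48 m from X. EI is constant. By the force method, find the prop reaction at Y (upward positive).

Remove the prop at Y; the released (primary) structure is a cantilever built in at X.
Downward deflection at the released point Y due to the loads:
  UDL 11.6: wL⁴/(8EI) = 18306/EI
  point load 161 at a = 5.3: Pa²(3L − a)/(6EI) = 19974/EI
  clockwise couple 81 at a = 8.48: M₀a(2L − a)/(2EI) = 4369/EI
  δ_0 = 42649/EI
Flexibility coefficient — unit upward force at Y: δ_{YY} = L³/(3EI) = 397/EI.
The prop prevents deflection at Y: R_Y = δ_0/δ_{YY} = 42649/397 = 107.4 kN.

R_Y = 107.4 kN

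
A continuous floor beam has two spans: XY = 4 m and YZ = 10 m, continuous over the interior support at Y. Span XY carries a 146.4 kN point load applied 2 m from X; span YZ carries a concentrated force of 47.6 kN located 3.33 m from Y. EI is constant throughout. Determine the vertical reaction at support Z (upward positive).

R_Z = 6.419 kN

Release continuity at Y by inserting a hinge; the redundant is the internal moment M_Y. The primary structure is two simply-supported spans XY and YZ.
Rotations at Y on the released spans (each span's end-slope, ×1/EI):
  span XY: point load 146.4 at a = 2: Pab(L + a)/(6LEI) = 146.4/EI
  span YZ: point load 47.6 at a = 3.33: Pab(L + b)/(6LEI) = 293.7/EI
  relative rotation θ_0 = (146.4 + 293.7)/EI = 440.1/EI
A unit hogging moment at Y produces rotation L₁/(3EI) + L₂/(3EI) = 4.667/EI.
Compatibility: M_Y·(L₁+L₂)/(3EI) = θ_0, giving M_Y = 94.32 kN·m (hogging).
Span YZ, ΣM about Z: R_Y^{YZ}·10 = 317.5 + 94.32, so R_Y^{YZ} = 41.18 kN and R_Z = 47.6 − 41.18 = 6.419 kN.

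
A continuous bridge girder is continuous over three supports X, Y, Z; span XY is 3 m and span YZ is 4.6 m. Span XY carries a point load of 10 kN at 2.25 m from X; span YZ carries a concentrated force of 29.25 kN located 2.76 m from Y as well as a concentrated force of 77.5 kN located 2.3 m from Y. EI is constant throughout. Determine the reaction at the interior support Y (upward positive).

Take M_Y as the redundant. Released structure: two simple spans XY and YZ with a hinge at Y.
End slopes at the hinge Y, treating each span as simply supported:
  span XY: point load 10 at a = 2.25: Pab(L + a)/(6LEI) = 4.922/EI
  span YZ: point load 29.25 at a = 2.76: Pab(L + b)/(6LEI) = 34.66/EI
  span YZ: point load 77.5 at a = 2.3: Pab(L + b)/(6LEI) = 102.5/EI
  relative rotation θ_0 = (4.922 + 137.2)/EI = 142.1/EI
A unit hogging moment at Y produces rotation L₁/(3EI) + L₂/(3EI) = 2.533/EI.
Slope continuity at Y: θ_0 = M_Y·2.533/EI, so M_Y = 142.1/2.533 = 56.08 kN·m (hogging).
Span XY, ΣM about X with M_Y applied at Y: R_Y^{XY}·3 = 22.5 + 56.08, so R_Y^{XY} = 26.19 kN and R_X = 10 − 26.19 = -16.19 kN.
Span YZ, ΣM about Z: R_Y^{YZ}·4.6 = 232.1 + 56.08, so R_Y^{YZ} = 62.64 kN and R_Z = 106.8 − 62.64 = 44.11 kN.
R_Y = 26.19 + 62.64 = 88.84 kN.

R_Y = 88.84 kN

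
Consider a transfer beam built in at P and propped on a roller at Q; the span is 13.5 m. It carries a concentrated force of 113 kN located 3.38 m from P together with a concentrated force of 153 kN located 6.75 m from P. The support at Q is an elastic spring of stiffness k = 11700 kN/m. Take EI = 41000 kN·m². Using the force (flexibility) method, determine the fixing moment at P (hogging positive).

M_P = 641.1 kN·m

Release the roller at Q. Primary structure: cantilever fixed at P.
Downward deflection at the released point Q due to the loads:
  point load 113 at a = 3.38: Pa²(3L − a)/(6EI) = 7987/EI
  point load 153 at a = 6.75: Pa²(3L − a)/(6EI) = 39212/EI
  δ_0 = 47199/EI
Tip deflection under a unit load at Q: L³/(3EI) = 820.1/EI.
With EI = 41000 kN·m²: δ_0 = 1.1512 m and δ_{QQ} = 0.020003 m/kN.
Compatibility — the spring shortens by R_Q/k under the reaction it provides: δ_0 − R_Q·δ_{QQ} = R_Q/k. With 1/k = 0.000085 m/kN, R_Q = δ_0 / (δ_{QQ} + 1/k) = 1.1512 / (0.020003 + 0.000085) = 57.31 kN.
Moment equilibrium about P: M_P = Σ(load moments about P) − R_Q·L = 1415 − 57.31×13.5 = 641.1 kN·m.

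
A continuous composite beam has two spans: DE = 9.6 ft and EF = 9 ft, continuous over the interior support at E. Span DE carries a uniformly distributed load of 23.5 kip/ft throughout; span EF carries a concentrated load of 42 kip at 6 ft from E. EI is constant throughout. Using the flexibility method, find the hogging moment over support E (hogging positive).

Insert a hinge at E; M_E is the redundant, and each span becomes simply supported.
Discontinuity in slope at E on the released structure — sum the simple-span end rotations:
  span DE: UDL 23.5: wL³/(24EI) = 866.3/EI
  span EF: point load 42 at a = 6: Pab(L + b)/(6LEI) = 168/EI
  relative rotation θ_0 = (866.3 + 168)/EI = 1034/EI
A unit hogging moment at E produces rotation L₁/(3EI) + L₂/(3EI) = 6.2/EI.
Compatibility: M_E·(L₁+L₂)/(3EI) = θ_0, giving M_E = 166.8 kip·ft (hogging).

M_E = 166.8 kip·ft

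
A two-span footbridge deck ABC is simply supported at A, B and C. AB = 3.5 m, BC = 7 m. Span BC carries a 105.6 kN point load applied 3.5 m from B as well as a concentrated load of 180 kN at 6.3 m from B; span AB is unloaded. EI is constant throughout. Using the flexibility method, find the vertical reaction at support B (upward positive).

R_B = 128.2 kN

Take M_B as the redundant. Released structure: two simple spans AB and BC with a hinge at B.
Rotations at B on the released spans (each span's end-slope, ×1/EI):
  span BC: point load 105.6 at a = 3.5: Pab(L + b)/(6LEI) = 323.4/EI
  span BC: point load 180 at a = 6.3: Pab(L + b)/(6LEI) = 145.5/EI
  relative rotation θ_0 = (0 + 468.9)/EI = 468.9/EI
A unit hogging moment at B produces rotation L₁/(3EI) + L₂/(3EI) = 3.5/EI.
Slope continuity at B: θ_0 = M_B·3.5/EI, so M_B = 468.9/3.5 = 134 kN·m (hogging).
Span AB, ΣM about A with M_B applied at B: R_B^{AB}·3.5 = 0 + 134, so R_B^{AB} = 38.28 kN and R_A = 0 − 38.28 = -38.28 kN.
Span BC, ΣM about C: R_B^{BC}·7 = 495.6 + 134, so R_B^{BC} = 89.94 kN and R_C = 285.6 − 89.94 = 195.7 kN.
R_B = 38.28 + 89.94 = 128.2 kN.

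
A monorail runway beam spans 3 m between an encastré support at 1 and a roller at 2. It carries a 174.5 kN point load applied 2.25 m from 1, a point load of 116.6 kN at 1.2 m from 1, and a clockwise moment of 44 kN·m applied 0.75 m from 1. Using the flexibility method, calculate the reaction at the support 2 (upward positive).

Choose R_2 as the redundant. The primary structure is the cantilever fixed at 1.
Downward deflection at the released point 2 due to the loads:
  point load 174.5 at a = 2.25: Pa²(3L − a)/(6EI) = 993.8/EI
  point load 116.6 at a = 1.2: Pa²(3L − a)/(6EI) = 218.3/EI
  clockwise couple 44 at a = 0.75: M₀a(2L − a)/(2EI) = 86.62/EI
  δ_0 = 1299/EI
Flexibility coefficient — unit upward force at 2: δ_{22} = L³/(3EI) = 9/EI.
Compatibility at 2: δ_0 − R_2·δ_{22} = 0, so R_2 = 1299/9 = 144.3 kN.

R_2 = 144.3 kN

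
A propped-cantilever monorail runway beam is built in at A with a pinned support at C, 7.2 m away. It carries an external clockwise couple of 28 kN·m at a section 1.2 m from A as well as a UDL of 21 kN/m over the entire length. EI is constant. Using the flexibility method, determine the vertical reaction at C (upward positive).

R_C = 58.48 kN

Take the reaction at C as the redundant and release it; the primary structure is a cantilever fixed at A.
Downward deflection at the released point C due to the loads:
  clockwise couple 28 at a = 1.2: M₀a(2L − a)/(2EI) = 221.8/EI
  UDL 21: wL⁴/(8EI) = 7054/EI
  δ_0 = 7276/EI
Tip deflection under a unit load at C: L³/(3EI) = 124.4/EI.
Compatibility at C: δ_0 − R_C·δ_{CC} = 0, so R_C = 7276/124.4 = 58.48 kN.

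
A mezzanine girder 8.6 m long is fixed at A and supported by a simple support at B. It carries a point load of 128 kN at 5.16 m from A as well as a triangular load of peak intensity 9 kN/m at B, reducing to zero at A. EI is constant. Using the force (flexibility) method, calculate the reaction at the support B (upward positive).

Release the roller at B. Primary structure: cantilever fixed at A.
Primary-structure tip deflection at B by superposition:
  point load 128 at a = 5.16: Pa²(3L − a)/(6EI) = 11724/EI
  triangular load, peak 9 at the free end: 11w₀L⁴/(120EI) = 4513/EI
  δ_0 = 16237/EI
Tip deflection under a unit load at B: L³/(3EI) = 212/EI.
The prop prevents deflection at B: R_B = δ_0/δ_{BB} = 16237/212 = 76.58 kN.

R_B = 76.58 kN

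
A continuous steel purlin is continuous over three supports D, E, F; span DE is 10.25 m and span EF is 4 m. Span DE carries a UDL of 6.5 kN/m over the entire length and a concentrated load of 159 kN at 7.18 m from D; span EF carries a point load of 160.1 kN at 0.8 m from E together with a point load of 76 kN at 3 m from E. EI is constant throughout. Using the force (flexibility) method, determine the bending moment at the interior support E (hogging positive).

Release continuity at E by inserting a hinge; the redundant is the internal moment M_E. The primary structure is two simply-supported spans DE and EF.
Discontinuity in slope at E on the released structure — sum the simple-span end rotations:
  span DE: UDL 6.5: wL³/(24EI) = 291.7/EI
  span DE: point load 159 at a = 7.18: Pab(L + a)/(6LEI) = 993.3/EI
  span EF: point load 160.1 at a = 0.8: Pab(L + b)/(6LEI) = 123/EI
  span EF: point load 76 at a = 3: Pab(L + b)/(6LEI) = 47.5/EI
  relative rotation θ_0 = (1285 + 170.5)/EI = 1455/EI
A unit hogging moment at E produces rotation L₁/(3EI) + L₂/(3EI) = 4.75/EI.
Compatibility: M_E·(L₁+L₂)/(3EI) = θ_0, giving M_E = 306.4 kN·m (hogging).

M_E = 306.4 kN·m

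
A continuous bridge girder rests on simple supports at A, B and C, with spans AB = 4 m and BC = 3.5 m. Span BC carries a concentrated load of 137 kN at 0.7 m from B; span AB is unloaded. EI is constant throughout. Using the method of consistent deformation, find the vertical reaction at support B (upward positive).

R_B = 126.9 kN

Release continuity at B by inserting a hinge; the redundant is the internal moment M_B. The primary structure is two simply-supported spans AB and BC.
Rotations at B on the released spans (each span's end-slope, ×1/EI):
  span BC: point load 137 at a = 0.7: Pab(L + b)/(6LEI) = 80.56/EI
  relative rotation θ_0 = (0 + 80.56)/EI = 80.56/EI
A unit hogging moment at B produces rotation L₁/(3EI) + L₂/(3EI) = 2.5/EI.
Slope continuity at B: θ_0 = M_B·2.5/EI, so M_B = 80.56/2.5 = 32.22 kN·m (hogging).
Span AB, ΣM about A with M_B applied at B: R_B^{AB}·4 = 0 + 32.22, so R_B^{AB} = 8.056 kN and R_A = 0 − 8.056 = -8.056 kN.
Span BC, ΣM about C: R_B^{BC}·3.5 = 383.6 + 32.22, so R_B^{BC} = 118.8 kN and R_C = 137 − 118.8 = 18.19 kN.
R_B = 8.056 + 118.8 = 126.9 kN.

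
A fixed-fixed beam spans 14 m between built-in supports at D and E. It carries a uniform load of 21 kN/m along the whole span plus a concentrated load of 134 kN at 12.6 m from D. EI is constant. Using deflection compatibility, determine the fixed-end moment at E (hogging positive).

Release both end moments; the primary structure is a simply-supported span DE with redundants M_D and M_E.
Simple-span end rotations at D and E under the given loads:
  at D: UDL 21: wL³/(24EI) = 2401/EI
  at E: UDL 21: wL³/(24EI) = 2401/EI
  at D: point load 134 at a = 12.6: Pab(L + b)/(6LEI) = 433.4/EI
  at E: point load 134 at a = 12.6: Pab(L + a)/(6LEI) = 748.5/EI
  θ_D0 = 2834/EI,  θ_E0 = 3150/EI
Flexibility coefficients: a unit moment at one end gives L/(3EI) there and L/(6EI) at the far end, so f₁₁ = f₂₂ = 4.667/EI and f₁₂ = f₂₁ = 2.333/EI.
Compatibility — zero rotation at each built-in end:
  4.667 M_D + 2.333 M_E = 2834
  2.333 M_D + 4.667 M_E = 3150
Solving the pair gives M_D = 359.9 kN·m and M_E = 495 kN·m (hogging).

M_E = 495 kN·m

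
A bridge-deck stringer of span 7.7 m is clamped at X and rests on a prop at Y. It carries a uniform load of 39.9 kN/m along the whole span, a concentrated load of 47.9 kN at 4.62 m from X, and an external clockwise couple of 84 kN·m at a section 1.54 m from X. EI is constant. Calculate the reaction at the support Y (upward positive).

R_Y = 141.8 kN

Take the reaction at Y as the redundant and release it; the primary structure is a cantilever fixed at X.
Primary-structure tip deflection at Y by superposition:
  UDL 39.9: wL⁴/(8EI) = 17533/EI
  point load 47.9 at a = 4.62: Pa²(3L − a)/(6EI) = 3149/EI
  clockwise couple 84 at a = 1.54: M₀a(2L − a)/(2EI) = 896.5/EI
  δ_0 = 21578/EI
Tip deflection under a unit load at Y: L³/(3EI) = 152.2/EI.
Compatibility at Y: δ_0 − R_Y·δ_{YY} = 0, so R_Y = 21578/152.2 = 141.8 kN.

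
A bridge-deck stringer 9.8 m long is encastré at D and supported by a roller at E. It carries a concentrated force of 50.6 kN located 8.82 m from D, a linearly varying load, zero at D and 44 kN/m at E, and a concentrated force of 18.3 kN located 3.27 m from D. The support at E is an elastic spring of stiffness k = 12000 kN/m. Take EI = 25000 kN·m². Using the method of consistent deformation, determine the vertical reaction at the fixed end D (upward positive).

R_D = 121.3 kN

Release the roller at E. Primary structure: cantilever fixed at D.
Deflection at E on the released cantilever, summing each load's contribution:
  point load 50.6 at a = 8.82: Pa²(3L − a)/(6EI) = 13501/EI
  triangular load, peak 44 at the free end: 11w₀L⁴/(120EI) = 37202/EI
  point load 18.3 at a = 3.27: Pa²(3L − a)/(6EI) = 852.2/EI
  δ_0 = 51556/EI
Flexibility coefficient — unit upward force at E: δ_{EE} = L³/(3EI) = 313.7/EI.
With EI = 25000 kN·m²: δ_0 = 2.0622 m and δ_{EE} = 0.012549 m/kN.
Compatibility — the spring shortens by R_E/k under the reaction it provides: δ_0 − R_E·δ_{EE} = R_E/k. With 1/k = 0.000083 m/kN, R_E = δ_0 / (δ_{EE} + 1/k) = 2.0622 / (0.012549 + 0.000083) = 163.2 kN.
Vertical equilibrium: R_D = ΣP − R_E = 284.5 − 163.2 = 121.3 kN.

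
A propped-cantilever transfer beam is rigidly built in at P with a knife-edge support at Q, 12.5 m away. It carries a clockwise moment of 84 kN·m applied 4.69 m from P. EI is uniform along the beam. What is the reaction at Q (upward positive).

R_Q = 6.145 kN

Take the reaction at Q as the redundant and release it; the primary structure is a cantilever fixed at P.
Downward deflection at the released point Q due to the loads:
  clockwise couple 84 at a = 4.69: M₀a(2L − a)/(2EI) = 4001/EI
Flexibility coefficient — unit upward force at Q: δ_{QQ} = L³/(3EI) = 651/EI.
The prop prevents deflection at Q: R_Q = δ_0/δ_{QQ} = 4001/651 = 6.145 kN.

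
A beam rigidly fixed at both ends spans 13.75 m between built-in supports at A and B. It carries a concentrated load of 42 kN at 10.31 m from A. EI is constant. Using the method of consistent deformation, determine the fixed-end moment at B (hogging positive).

Release both end moments; the primary structure is a simply-supported span AB with redundants M_A and M_B.
Simple-span end rotations at A and B under the given loads:
  at A: point load 42 at a = 10.31: Pab(L + b)/(6LEI) = 310.4/EI
  at B: point load 42 at a = 10.31: Pab(L + a)/(6LEI) = 434.4/EI
  θ_A0 = 310.4/EI,  θ_B0 = 434.4/EI
Flexibility coefficients: a unit moment at one end gives L/(3EI) there and L/(6EI) at the far end, so f₁₁ = f₂₂ = 4.583/EI and f₁₂ = f₂₁ = 2.292/EI.
Compatibility — zero rotation at each built-in end:
  4.583 M_A + 2.292 M_B = 310.4
  2.292 M_A + 4.583 M_B = 434.4
Solving the pair gives M_A = 27.1 kN·m and M_B = 81.23 kN·m (hogging).

M_B = 81.23 kN·m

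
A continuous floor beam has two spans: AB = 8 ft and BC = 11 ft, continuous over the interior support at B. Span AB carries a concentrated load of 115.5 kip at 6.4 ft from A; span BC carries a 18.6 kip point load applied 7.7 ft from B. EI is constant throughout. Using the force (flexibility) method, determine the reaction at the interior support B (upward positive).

R_B = 113.6 kip

Release continuity at B by inserting a hinge; the redundant is the internal moment M_B. The primary structure is two simply-supported spans AB and BC.
Rotations at B on the released spans (each span's end-slope, ×1/EI):
  span AB: point load 115.5 at a = 6.4: Pab(L + a)/(6LEI) = 354.8/EI
  span BC: point load 18.6 at a = 7.7: Pab(L + b)/(6LEI) = 102.4/EI
  relative rotation θ_0 = (354.8 + 102.4)/EI = 457.2/EI
A unit hogging moment at B produces rotation L₁/(3EI) + L₂/(3EI) = 6.333/EI.
Compatibility: M_B·(L₁+L₂)/(3EI) = θ_0, giving M_B = 72.19 kip·ft (hogging).
Span AB, ΣM about A with M_B applied at B: R_B^{AB}·8 = 739.2 + 72.19, so R_B^{AB} = 101.4 kip and R_A = 115.5 − 101.4 = 14.08 kip.
Span BC, ΣM about C: R_B^{BC}·11 = 61.38 + 72.19, so R_B^{BC} = 12.14 kip and R_C = 18.6 − 12.14 = 6.457 kip.
R_B = 101.4 + 12.14 = 113.6 kip.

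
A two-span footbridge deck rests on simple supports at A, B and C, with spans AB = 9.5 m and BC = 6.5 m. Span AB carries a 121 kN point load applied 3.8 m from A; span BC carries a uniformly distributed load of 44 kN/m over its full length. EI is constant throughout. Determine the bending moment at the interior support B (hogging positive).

Release continuity at B by inserting a hinge; the redundant is the internal moment M_B. The primary structure is two simply-supported spans AB and BC.
Discontinuity in slope at B on the released structure — sum the simple-span end rotations:
  span AB: point load 121 at a = 3.8: Pab(L + a)/(6LEI) = 611.5/EI
  span BC: UDL 44: wL³/(24EI) = 503.5/EI
  relative rotation θ_0 = (611.5 + 503.5)/EI = 1115/EI
A unit hogging moment at B produces rotation L₁/(3EI) + L₂/(3EI) = 5.333/EI.
Slope continuity at B: θ_0 = M_B·5.333/EI, so M_B = 1115/5.333 = 209.1 kN·m (hogging).

M_B = 209.1 kN·m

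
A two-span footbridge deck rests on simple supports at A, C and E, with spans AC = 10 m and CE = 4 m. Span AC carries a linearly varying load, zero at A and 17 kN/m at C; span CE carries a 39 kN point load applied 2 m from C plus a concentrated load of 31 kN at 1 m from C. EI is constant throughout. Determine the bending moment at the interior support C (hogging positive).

M_C = 95.12 kN·m

Release continuity at C by inserting a hinge; the redundant is the internal moment M_C. The primary structure is two simply-supported spans AC and CE.
Rotations at C on the released spans (each span's end-slope, ×1/EI):
  span AC: triangular load, peak 17: w₀L³/(45EI) = 377.8/EI
  span CE: point load 39 at a = 2: Pab(L + b)/(6LEI) = 39/EI
  span CE: point load 31 at a = 1: Pab(L + b)/(6LEI) = 27.12/EI
  relative rotation θ_0 = (377.8 + 66.12)/EI = 443.9/EI
A unit hogging moment at C produces rotation L₁/(3EI) + L₂/(3EI) = 4.667/EI.
Slope continuity at C: θ_0 = M_C·4.667/EI, so M_C = 443.9/4.667 = 95.12 kN·m (hogging).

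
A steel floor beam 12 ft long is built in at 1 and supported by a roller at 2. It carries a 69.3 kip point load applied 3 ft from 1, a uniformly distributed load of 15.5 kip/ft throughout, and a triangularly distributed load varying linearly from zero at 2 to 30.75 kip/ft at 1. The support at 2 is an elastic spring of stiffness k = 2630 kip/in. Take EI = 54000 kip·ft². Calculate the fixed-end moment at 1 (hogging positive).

Take the reaction at 2 as the redundant and release it; the primary structure is a cantilever fixed at 1.
Deflection at 2 on the released cantilever, summing each load's contribution:
  point load 69.3 at a = 3: Pa²(3L − a)/(6EI) = 3430/EI
  UDL 15.5: wL⁴/(8EI) = 40176/EI
  triangular load, peak 30.75 at the fixed end: w₀L⁴/(30EI) = 21254/EI
  δ_0 = 64861/EI
Tip deflection under a unit load at 2: L³/(3EI) = 576/EI.
With EI = 54000 kip·ft²: δ_0 = 1.2011 ft and δ_{22} = 0.010667 ft/kip.
Compatibility — the spring shortens by R_2/k under the reaction it provides: δ_0 − R_2·δ_{22} = R_2/k. With 1/k = 1/(2630×12) ft/kip = 0.000032 ft/kip, R_2 = δ_0 / (δ_{22} + 1/k) = 1.2011 / (0.010667 + 0.000032) = 112.3 kip.
Moment equilibrium about 1: M_1 = Σ(load moments about 1) − R_2·L = 2062 − 112.3×12 = 714.6 kip·ft.

M_1 = 714.6 kip·ft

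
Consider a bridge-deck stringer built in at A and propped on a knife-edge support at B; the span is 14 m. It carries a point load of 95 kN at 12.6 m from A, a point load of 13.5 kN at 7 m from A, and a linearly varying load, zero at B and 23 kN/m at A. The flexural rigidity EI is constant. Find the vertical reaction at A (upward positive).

Remove the prop at B; the released (primary) structure is a cantilever built in at A.
Primary-structure tip deflection at B by superposition:
  point load 95 at a = 12.6: Pa²(3L − a)/(6EI) = 73903/EI
  point load 13.5 at a = 7: Pa²(3L − a)/(6EI) = 3859/EI
  triangular load, peak 23 at the fixed end: w₀L⁴/(30EI) = 29452/EI
  δ_0 = 107214/EI
Tip deflection under a unit load at B: L³/(3EI) = 914.7/EI.
Compatibility at B: δ_0 − R_B·δ_{BB} = 0, so R_B = 107214/914.7 = 117.2 kN.
Vertical equilibrium: R_A = ΣP − R_B = 269.5 − 117.2 = 152.3 kN.

R_A = 152.3 kN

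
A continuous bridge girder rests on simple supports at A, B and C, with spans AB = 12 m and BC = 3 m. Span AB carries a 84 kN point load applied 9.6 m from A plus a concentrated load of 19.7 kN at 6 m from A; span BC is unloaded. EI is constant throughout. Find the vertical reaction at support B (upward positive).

Insert a hinge at B; M_B is the redundant, and each span becomes simply supported.
End slopes at the hinge B, treating each span as simply supported:
  span AB: point load 84 at a = 9.6: Pab(L + a)/(6LEI) = 580.6/EI
  span AB: point load 19.7 at a = 6: Pab(L + a)/(6LEI) = 177.3/EI
  relative rotation θ_0 = (757.9 + 0)/EI = 757.9/EI
A unit hogging moment at B produces rotation L₁/(3EI) + L₂/(3EI) = 5/EI.
Compatibility: M_B·(L₁+L₂)/(3EI) = θ_0, giving M_B = 151.6 kN·m (hogging).
Span AB, ΣM about A with M_B applied at B: R_B^{AB}·12 = 924.6 + 151.6, so R_B^{AB} = 89.68 kN and R_A = 103.7 − 89.68 = 14.02 kN.
Span BC, ΣM about C: R_B^{BC}·3 = 0 + 151.6, so R_B^{BC} = 50.53 kN and R_C = 0 − 50.53 = -50.53 kN.
R_B = 89.68 + 50.53 = 140.2 kN.

R_B = 140.2 kN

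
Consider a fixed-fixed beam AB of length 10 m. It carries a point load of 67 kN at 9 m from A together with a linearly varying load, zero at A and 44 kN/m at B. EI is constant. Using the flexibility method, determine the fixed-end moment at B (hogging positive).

M_B = 274.3 kN·m

Release both end moments; the primary structure is a simply-supported span AB with redundants M_A and M_B.
Simple-span end rotations at A and B under the given loads:
  at A: point load 67 at a = 9: Pab(L + b)/(6LEI) = 110.5/EI
  at B: point load 67 at a = 9: Pab(L + a)/(6LEI) = 190.9/EI
  at A: triangular load, peak 44: 7w₀L³/(360EI) = 855.6/EI
  at B: triangular load, peak 44: w₀L³/(45EI) = 977.8/EI
  θ_A0 = 966.1/EI,  θ_B0 = 1169/EI
Flexibility coefficients: a unit moment at one end gives L/(3EI) there and L/(6EI) at the far end, so f₁₁ = f₂₂ = 3.333/EI and f₁₂ = f₂₁ = 1.667/EI.
Compatibility — zero rotation at each built-in end:
  3.333 M_A + 1.667 M_B = 966.1
  1.667 M_A + 3.333 M_B = 1169
Solving the pair gives M_A = 152.7 kN·m and M_B = 274.3 kN·m (hogging).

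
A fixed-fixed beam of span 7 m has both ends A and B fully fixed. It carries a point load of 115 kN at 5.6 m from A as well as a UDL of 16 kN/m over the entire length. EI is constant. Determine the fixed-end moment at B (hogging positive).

M_B = 168.4 kN·m

Release both end moments; the primary structure is a simply-supported span AB with redundants M_A and M_B.
Simple-span end rotations at A and B under the given loads:
  at A: point load 115 at a = 5.6: Pab(L + b)/(6LEI) = 180.3/EI
  at B: point load 115 at a = 5.6: Pab(L + a)/(6LEI) = 270.5/EI
  at A: UDL 16: wL³/(24EI) = 228.7/EI
  at B: UDL 16: wL³/(24EI) = 228.7/EI
  θ_A0 = 409/EI,  θ_B0 = 499.1/EI
Flexibility coefficients: a unit moment at one end gives L/(3EI) there and L/(6EI) at the far end, so f₁₁ = f₂₂ = 2.333/EI and f₁₂ = f₂₁ = 1.167/EI.
Compatibility — zero rotation at each built-in end:
  2.333 M_A + 1.167 M_B = 409
  1.167 M_A + 2.333 M_B = 499.1
Solving the pair gives M_A = 91.09 kN·m and M_B = 168.4 kN·m (hogging).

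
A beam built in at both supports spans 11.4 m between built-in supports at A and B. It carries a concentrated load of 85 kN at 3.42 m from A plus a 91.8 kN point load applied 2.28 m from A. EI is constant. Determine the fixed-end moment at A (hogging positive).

Release both end moments; the primary structure is a simply-supported span AB with redundants M_A and M_B.
On the primary (simply-supported) span, the end slopes from the loading are:
  at A: point load 85 at a = 3.42: Pab(L + b)/(6LEI) = 657.3/EI
  at B: point load 85 at a = 3.42: Pab(L + a)/(6LEI) = 502.6/EI
  at A: point load 91.8 at a = 2.28: Pab(L + b)/(6LEI) = 572.7/EI
  at B: point load 91.8 at a = 2.28: Pab(L + a)/(6LEI) = 381.8/EI
  θ_A0 = 1230/EI,  θ_B0 = 884.4/EI
Flexibility coefficients: a unit moment at one end gives L/(3EI) there and L/(6EI) at the far end, so f₁₁ = f₂₂ = 3.8/EI and f₁₂ = f₂₁ = 1.9/EI.
Compatibility — zero rotation at each built-in end:
  3.8 M_A + 1.9 M_B = 1230
  1.9 M_A + 3.8 M_B = 884.4
Solving the pair gives M_A = 276.4 kN·m and M_B = 94.54 kN·m (hogging).

M_A = 276.4 kN·m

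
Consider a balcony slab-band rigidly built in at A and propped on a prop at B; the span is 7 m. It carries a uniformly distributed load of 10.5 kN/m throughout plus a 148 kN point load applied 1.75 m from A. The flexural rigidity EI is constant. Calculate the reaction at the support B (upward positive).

R_B = 40.28 kN

Choose R_B as the redundant. The primary structure is the cantilever fixed at A.
Deflection at B on the released cantilever, summing each load's contribution:
  UDL 10.5: wL⁴/(8EI) = 3151/EI
  point load 148 at a = 1.75: Pa²(3L − a)/(6EI) = 1454/EI
  δ_0 = 4605/EI
Tip deflection under a unit load at B: L³/(3EI) = 114.3/EI.
Compatibility at B: δ_0 − R_B·δ_{BB} = 0, so R_B = 4605/114.3 = 40.28 kN.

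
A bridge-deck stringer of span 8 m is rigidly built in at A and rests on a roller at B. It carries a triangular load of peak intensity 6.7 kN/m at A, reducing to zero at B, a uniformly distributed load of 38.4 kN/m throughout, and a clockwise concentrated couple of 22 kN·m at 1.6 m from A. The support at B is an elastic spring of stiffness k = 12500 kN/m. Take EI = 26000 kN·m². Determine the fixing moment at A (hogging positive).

Remove the prop at B; the released (primary) structure is a cantilever built in at A.
Deflection at B on the released cantilever, summing each load's contribution:
  triangular load, peak 6.7 at the fixed end: w₀L⁴/(30EI) = 914.8/EI
  UDL 38.4: wL⁴/(8EI) = 19661/EI
  clockwise couple 22 at a = 1.6: M₀a(2L − a)/(2EI) = 253.4/EI
  δ_0 = 20829/EI
Tip deflection under a unit load at B: L³/(3EI) = 170.7/EI.
With EI = 26000 kN·m²: δ_0 = 0.80112 m and δ_{BB} = 0.006564 m/kN.
Compatibility — the spring shortens by R_B/k under the reaction it provides: δ_0 − R_B·δ_{BB} = R_B/k. With 1/k = 0.00008 m/kN, R_B = δ_0 / (δ_{BB} + 1/k) = 0.80112 / (0.006564 + 0.00008) = 120.6 kN.
Moment equilibrium about A: M_A = Σ(load moments about A) − R_B·L = 1322 − 120.6×8 = 357.7 kN·m.

M_A = 357.7 kN·m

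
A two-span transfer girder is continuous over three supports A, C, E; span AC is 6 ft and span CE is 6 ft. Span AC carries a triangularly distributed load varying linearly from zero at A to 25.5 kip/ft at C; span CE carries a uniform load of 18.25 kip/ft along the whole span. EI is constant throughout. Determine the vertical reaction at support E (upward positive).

Release continuity at C by inserting a hinge; the redundant is the internal moment M_C. The primary structure is two simply-supported spans AC and CE.
End slopes at the hinge C, treating each span as simply supported:
  span AC: triangular load, peak 25.5: w₀L³/(45EI) = 122.4/EI
  span CE: UDL 18.25: wL³/(24EI) = 164.2/EI
  relative rotation θ_0 = (122.4 + 164.2)/EI = 286.6/EI
A unit hogging moment at C produces rotation L₁/(3EI) + L₂/(3EI) = 4/EI.
Slope continuity at C: θ_0 = M_C·4/EI, so M_C = 286.6/4 = 71.66 kip·ft (hogging).
Span CE, ΣM about E: R_C^{CE}·6 = 328.5 + 71.66, so R_C^{CE} = 66.69 kip and R_E = 109.5 − 66.69 = 42.81 kip.

R_E = 42.81 kip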